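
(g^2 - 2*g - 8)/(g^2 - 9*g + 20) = (g + 2)/(g - 5)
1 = 1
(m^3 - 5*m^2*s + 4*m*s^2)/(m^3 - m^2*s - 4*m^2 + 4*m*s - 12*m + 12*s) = m*(m - 4*s)/(m^2 - 4*m - 12)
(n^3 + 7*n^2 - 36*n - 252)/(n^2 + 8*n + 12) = (n^2 + n - 42)/(n + 2)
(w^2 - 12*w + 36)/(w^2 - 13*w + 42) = (w - 6)/(w - 7)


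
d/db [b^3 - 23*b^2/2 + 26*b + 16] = 3*b^2 - 23*b + 26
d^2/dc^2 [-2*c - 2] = 0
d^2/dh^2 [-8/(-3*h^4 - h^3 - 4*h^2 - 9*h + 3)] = 16*(-(18*h^2 + 3*h + 4)*(3*h^4 + h^3 + 4*h^2 + 9*h - 3) + (12*h^3 + 3*h^2 + 8*h + 9)^2)/(3*h^4 + h^3 + 4*h^2 + 9*h - 3)^3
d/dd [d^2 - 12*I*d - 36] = 2*d - 12*I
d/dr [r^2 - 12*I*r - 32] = 2*r - 12*I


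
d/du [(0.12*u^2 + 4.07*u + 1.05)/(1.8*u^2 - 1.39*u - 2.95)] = (-7.4928*u^2 - 4.488*u - 10.547)/(3.24*u^4 - 5.004*u^3 - 8.6879*u^2 + 8.201*u + 8.7025)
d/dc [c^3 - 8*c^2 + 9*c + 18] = 3*c^2 - 16*c + 9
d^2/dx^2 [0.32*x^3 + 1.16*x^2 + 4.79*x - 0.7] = 1.92*x + 2.32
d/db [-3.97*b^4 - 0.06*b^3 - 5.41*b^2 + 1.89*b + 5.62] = -15.88*b^3 - 0.18*b^2 - 10.82*b + 1.89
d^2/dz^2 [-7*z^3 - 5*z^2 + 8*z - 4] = -42*z - 10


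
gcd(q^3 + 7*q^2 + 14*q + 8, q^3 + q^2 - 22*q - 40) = q^2 + 6*q + 8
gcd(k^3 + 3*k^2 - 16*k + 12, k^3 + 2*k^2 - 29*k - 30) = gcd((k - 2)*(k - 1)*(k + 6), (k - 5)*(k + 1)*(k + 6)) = k + 6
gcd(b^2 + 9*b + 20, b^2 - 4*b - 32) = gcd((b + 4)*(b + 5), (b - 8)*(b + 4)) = b + 4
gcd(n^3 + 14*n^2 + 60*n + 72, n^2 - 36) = n + 6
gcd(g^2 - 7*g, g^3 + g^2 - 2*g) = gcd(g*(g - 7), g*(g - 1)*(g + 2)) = g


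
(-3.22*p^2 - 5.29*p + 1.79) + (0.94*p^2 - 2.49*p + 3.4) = -2.28*p^2 - 7.78*p + 5.19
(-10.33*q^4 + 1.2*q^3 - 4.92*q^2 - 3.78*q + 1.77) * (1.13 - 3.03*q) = 31.2999*q^5 - 15.3089*q^4 + 16.2636*q^3 + 5.8938*q^2 - 9.6345*q + 2.0001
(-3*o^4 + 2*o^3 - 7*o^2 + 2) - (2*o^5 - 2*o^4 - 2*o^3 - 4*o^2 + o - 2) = -2*o^5 - o^4 + 4*o^3 - 3*o^2 - o + 4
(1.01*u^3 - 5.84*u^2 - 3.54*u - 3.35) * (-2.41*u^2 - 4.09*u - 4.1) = -2.4341*u^5 + 9.9435*u^4 + 28.276*u^3 + 46.4961*u^2 + 28.2155*u + 13.735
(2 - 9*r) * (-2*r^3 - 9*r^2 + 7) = 18*r^4 + 77*r^3 - 18*r^2 - 63*r + 14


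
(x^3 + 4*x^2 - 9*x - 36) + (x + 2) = x^3 + 4*x^2 - 8*x - 34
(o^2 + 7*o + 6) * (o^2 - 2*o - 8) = o^4 + 5*o^3 - 16*o^2 - 68*o - 48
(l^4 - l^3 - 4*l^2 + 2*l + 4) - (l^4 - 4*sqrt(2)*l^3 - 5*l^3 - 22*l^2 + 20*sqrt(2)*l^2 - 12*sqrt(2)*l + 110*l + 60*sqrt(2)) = 4*l^3 + 4*sqrt(2)*l^3 - 20*sqrt(2)*l^2 + 18*l^2 - 108*l + 12*sqrt(2)*l - 60*sqrt(2) + 4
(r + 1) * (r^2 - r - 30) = r^3 - 31*r - 30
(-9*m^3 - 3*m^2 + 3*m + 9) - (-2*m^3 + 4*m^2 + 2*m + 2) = -7*m^3 - 7*m^2 + m + 7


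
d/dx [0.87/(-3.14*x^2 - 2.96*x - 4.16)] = (5.4636*x + 2.5752)/(3.14*x^2 + 2.96*x + 4.16)^2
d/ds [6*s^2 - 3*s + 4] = 12*s - 3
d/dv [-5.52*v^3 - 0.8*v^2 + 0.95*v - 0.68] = -16.56*v^2 - 1.6*v + 0.95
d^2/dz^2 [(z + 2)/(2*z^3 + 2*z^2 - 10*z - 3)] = 4*(2*(z + 2)*(3*z^2 + 2*z - 5)^2 + (-3*z^2 - 2*z - (z + 2)*(3*z + 1) + 5)*(2*z^3 + 2*z^2 - 10*z - 3))/(2*z^3 + 2*z^2 - 10*z - 3)^3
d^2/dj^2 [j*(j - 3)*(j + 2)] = 6*j - 2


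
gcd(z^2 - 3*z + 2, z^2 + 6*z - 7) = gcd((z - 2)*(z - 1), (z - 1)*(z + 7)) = z - 1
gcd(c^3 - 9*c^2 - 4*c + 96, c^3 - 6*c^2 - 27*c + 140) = c - 4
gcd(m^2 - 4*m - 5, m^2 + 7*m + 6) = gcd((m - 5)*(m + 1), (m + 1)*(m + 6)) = m + 1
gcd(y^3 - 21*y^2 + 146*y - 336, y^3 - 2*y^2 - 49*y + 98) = y - 7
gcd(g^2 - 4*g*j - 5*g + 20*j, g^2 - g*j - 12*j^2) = g - 4*j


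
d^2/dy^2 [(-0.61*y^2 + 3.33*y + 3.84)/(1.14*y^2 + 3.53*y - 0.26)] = (13.56486*y^3 + 28.85796*y^2 + 98.63964*y + 104.00614)/(1.481544*y^6 + 13.762764*y^5 + 41.60259*y^4 + 37.709225*y^3 - 9.48831*y^2 + 0.715884*y - 0.017576)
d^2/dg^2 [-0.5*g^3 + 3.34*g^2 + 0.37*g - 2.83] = 6.68 - 3.0*g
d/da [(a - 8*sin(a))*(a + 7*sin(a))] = -a*cos(a) + 2*a - sin(a) - 56*sin(2*a)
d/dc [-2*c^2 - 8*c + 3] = -4*c - 8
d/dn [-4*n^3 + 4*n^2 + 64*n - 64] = -12*n^2 + 8*n + 64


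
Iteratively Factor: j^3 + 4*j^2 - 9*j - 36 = (j + 3)*(j^2 + j - 12) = (j - 3)*(j + 3)*(j + 4)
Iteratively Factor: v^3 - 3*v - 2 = (v - 2)*(v^2 + 2*v + 1) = (v - 2)*(v + 1)*(v + 1)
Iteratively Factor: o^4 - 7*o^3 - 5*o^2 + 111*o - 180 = (o - 5)*(o^3 - 2*o^2 - 15*o + 36) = (o - 5)*(o - 3)*(o^2 + o - 12) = (o - 5)*(o - 3)*(o + 4)*(o - 3)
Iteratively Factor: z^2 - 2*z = (z)*(z - 2)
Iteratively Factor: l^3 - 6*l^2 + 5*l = (l)*(l^2 - 6*l + 5) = l*(l - 1)*(l - 5)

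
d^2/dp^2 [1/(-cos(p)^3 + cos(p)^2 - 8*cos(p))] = ((-35*cos(p) + 8*cos(2*p) - 9*cos(3*p))*(cos(p)^2 - cos(p) + 8)*cos(p)/4 - 2*(3*cos(p)^2 - 2*cos(p) + 8)^2*sin(p)^2)/((cos(p)^2 - cos(p) + 8)^3*cos(p)^3)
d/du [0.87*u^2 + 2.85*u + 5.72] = 1.74*u + 2.85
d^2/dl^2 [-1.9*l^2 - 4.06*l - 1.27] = -3.80000000000000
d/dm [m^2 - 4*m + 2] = 2*m - 4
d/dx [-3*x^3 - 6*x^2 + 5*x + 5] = -9*x^2 - 12*x + 5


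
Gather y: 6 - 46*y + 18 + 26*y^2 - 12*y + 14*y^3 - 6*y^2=14*y^3 + 20*y^2 - 58*y + 24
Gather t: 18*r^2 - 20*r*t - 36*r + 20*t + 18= 18*r^2 - 36*r + t*(20 - 20*r) + 18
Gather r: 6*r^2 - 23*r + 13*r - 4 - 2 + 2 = 6*r^2 - 10*r - 4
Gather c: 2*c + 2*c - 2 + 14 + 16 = 4*c + 28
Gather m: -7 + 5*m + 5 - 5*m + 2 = 0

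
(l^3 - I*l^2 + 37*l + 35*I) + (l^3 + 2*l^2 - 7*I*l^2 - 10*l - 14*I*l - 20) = 2*l^3 + 2*l^2 - 8*I*l^2 + 27*l - 14*I*l - 20 + 35*I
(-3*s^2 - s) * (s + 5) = -3*s^3 - 16*s^2 - 5*s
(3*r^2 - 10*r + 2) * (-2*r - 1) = -6*r^3 + 17*r^2 + 6*r - 2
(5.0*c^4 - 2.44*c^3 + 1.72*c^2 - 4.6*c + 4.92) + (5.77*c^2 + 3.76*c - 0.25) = 5.0*c^4 - 2.44*c^3 + 7.49*c^2 - 0.84*c + 4.67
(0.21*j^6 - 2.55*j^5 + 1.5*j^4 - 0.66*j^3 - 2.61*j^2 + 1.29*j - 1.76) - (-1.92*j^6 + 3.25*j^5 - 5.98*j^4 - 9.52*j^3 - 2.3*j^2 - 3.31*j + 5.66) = 2.13*j^6 - 5.8*j^5 + 7.48*j^4 + 8.86*j^3 - 0.31*j^2 + 4.6*j - 7.42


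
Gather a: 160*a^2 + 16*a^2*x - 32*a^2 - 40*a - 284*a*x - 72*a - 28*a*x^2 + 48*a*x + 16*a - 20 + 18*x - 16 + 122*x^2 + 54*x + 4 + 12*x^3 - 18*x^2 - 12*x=a^2*(16*x + 128) + a*(-28*x^2 - 236*x - 96) + 12*x^3 + 104*x^2 + 60*x - 32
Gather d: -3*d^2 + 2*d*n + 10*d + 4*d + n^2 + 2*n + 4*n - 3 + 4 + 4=-3*d^2 + d*(2*n + 14) + n^2 + 6*n + 5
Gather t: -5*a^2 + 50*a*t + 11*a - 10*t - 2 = -5*a^2 + 11*a + t*(50*a - 10) - 2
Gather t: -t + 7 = 7 - t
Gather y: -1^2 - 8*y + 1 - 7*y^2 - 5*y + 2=-7*y^2 - 13*y + 2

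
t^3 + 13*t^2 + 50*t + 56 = (t + 2)*(t + 4)*(t + 7)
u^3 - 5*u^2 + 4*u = u*(u - 4)*(u - 1)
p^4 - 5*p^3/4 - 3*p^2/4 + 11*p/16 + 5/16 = (p - 5/4)*(p - 1)*(p + 1/2)^2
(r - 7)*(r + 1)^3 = r^4 - 4*r^3 - 18*r^2 - 20*r - 7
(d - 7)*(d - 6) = d^2 - 13*d + 42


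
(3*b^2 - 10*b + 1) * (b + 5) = 3*b^3 + 5*b^2 - 49*b + 5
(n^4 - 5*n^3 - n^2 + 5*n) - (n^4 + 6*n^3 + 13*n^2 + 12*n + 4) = -11*n^3 - 14*n^2 - 7*n - 4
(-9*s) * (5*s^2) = -45*s^3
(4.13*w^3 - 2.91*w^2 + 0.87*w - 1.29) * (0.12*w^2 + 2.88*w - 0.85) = 0.4956*w^5 + 11.5452*w^4 - 11.7869*w^3 + 4.8243*w^2 - 4.4547*w + 1.0965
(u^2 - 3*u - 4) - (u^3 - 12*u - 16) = -u^3 + u^2 + 9*u + 12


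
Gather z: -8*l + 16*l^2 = 16*l^2 - 8*l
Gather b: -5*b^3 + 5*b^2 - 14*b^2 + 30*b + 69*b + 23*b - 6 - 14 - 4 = -5*b^3 - 9*b^2 + 122*b - 24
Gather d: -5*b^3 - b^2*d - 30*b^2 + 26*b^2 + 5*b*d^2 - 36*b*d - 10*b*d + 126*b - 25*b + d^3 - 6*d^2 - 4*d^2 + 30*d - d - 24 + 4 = -5*b^3 - 4*b^2 + 101*b + d^3 + d^2*(5*b - 10) + d*(-b^2 - 46*b + 29) - 20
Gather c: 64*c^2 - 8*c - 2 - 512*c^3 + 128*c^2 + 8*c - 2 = -512*c^3 + 192*c^2 - 4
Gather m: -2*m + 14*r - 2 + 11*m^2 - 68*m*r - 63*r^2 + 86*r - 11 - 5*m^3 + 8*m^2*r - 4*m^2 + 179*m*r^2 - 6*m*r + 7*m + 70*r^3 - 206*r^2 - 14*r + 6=-5*m^3 + m^2*(8*r + 7) + m*(179*r^2 - 74*r + 5) + 70*r^3 - 269*r^2 + 86*r - 7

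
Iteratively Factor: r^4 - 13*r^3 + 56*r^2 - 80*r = (r)*(r^3 - 13*r^2 + 56*r - 80) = r*(r - 4)*(r^2 - 9*r + 20) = r*(r - 5)*(r - 4)*(r - 4)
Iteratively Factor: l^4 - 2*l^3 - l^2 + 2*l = (l - 2)*(l^3 - l) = (l - 2)*(l + 1)*(l^2 - l) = l*(l - 2)*(l + 1)*(l - 1)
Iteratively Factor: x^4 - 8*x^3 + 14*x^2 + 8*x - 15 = (x - 1)*(x^3 - 7*x^2 + 7*x + 15) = (x - 1)*(x + 1)*(x^2 - 8*x + 15) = (x - 5)*(x - 1)*(x + 1)*(x - 3)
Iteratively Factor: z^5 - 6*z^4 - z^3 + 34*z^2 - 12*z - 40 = (z + 2)*(z^4 - 8*z^3 + 15*z^2 + 4*z - 20) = (z + 1)*(z + 2)*(z^3 - 9*z^2 + 24*z - 20) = (z - 2)*(z + 1)*(z + 2)*(z^2 - 7*z + 10) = (z - 5)*(z - 2)*(z + 1)*(z + 2)*(z - 2)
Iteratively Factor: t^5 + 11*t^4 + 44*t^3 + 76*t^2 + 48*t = (t + 2)*(t^4 + 9*t^3 + 26*t^2 + 24*t) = (t + 2)*(t + 4)*(t^3 + 5*t^2 + 6*t) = (t + 2)*(t + 3)*(t + 4)*(t^2 + 2*t) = (t + 2)^2*(t + 3)*(t + 4)*(t)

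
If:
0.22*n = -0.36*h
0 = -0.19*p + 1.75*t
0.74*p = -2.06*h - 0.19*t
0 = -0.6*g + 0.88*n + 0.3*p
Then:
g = 12.7673479816045*t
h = -3.40086867654573*t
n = 5.56505783434756*t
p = 9.21052631578947*t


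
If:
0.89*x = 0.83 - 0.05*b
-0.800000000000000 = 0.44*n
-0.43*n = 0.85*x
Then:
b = 0.23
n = -1.82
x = 0.92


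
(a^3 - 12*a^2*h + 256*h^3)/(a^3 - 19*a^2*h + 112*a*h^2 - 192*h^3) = (a + 4*h)/(a - 3*h)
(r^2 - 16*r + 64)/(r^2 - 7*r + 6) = (r^2 - 16*r + 64)/(r^2 - 7*r + 6)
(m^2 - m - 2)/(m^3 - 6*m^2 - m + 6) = (m - 2)/(m^2 - 7*m + 6)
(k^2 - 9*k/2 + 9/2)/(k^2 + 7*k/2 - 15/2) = (k - 3)/(k + 5)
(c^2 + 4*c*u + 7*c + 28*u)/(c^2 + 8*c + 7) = (c + 4*u)/(c + 1)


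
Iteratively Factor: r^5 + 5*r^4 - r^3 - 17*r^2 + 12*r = (r - 1)*(r^4 + 6*r^3 + 5*r^2 - 12*r) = (r - 1)*(r + 3)*(r^3 + 3*r^2 - 4*r) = r*(r - 1)*(r + 3)*(r^2 + 3*r - 4) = r*(r - 1)^2*(r + 3)*(r + 4)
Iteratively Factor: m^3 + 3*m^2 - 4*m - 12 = (m - 2)*(m^2 + 5*m + 6) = (m - 2)*(m + 3)*(m + 2)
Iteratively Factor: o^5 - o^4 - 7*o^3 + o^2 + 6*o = (o)*(o^4 - o^3 - 7*o^2 + o + 6) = o*(o - 3)*(o^3 + 2*o^2 - o - 2) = o*(o - 3)*(o + 2)*(o^2 - 1) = o*(o - 3)*(o + 1)*(o + 2)*(o - 1)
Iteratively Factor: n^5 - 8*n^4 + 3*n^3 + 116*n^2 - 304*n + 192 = (n - 4)*(n^4 - 4*n^3 - 13*n^2 + 64*n - 48) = (n - 4)*(n + 4)*(n^3 - 8*n^2 + 19*n - 12) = (n - 4)*(n - 1)*(n + 4)*(n^2 - 7*n + 12) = (n - 4)^2*(n - 1)*(n + 4)*(n - 3)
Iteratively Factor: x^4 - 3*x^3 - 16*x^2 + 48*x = (x)*(x^3 - 3*x^2 - 16*x + 48) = x*(x + 4)*(x^2 - 7*x + 12) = x*(x - 3)*(x + 4)*(x - 4)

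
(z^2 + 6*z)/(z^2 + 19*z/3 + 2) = 3*z/(3*z + 1)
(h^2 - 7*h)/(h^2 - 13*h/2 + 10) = 2*h*(h - 7)/(2*h^2 - 13*h + 20)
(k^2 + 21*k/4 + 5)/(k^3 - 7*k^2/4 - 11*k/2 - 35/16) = 4*(k + 4)/(4*k^2 - 12*k - 7)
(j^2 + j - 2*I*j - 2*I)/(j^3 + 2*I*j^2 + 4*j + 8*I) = (j + 1)/(j^2 + 4*I*j - 4)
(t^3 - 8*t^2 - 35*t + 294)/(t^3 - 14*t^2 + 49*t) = (t + 6)/t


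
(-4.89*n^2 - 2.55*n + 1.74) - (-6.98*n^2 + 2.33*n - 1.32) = 2.09*n^2 - 4.88*n + 3.06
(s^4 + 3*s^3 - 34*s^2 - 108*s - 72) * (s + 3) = s^5 + 6*s^4 - 25*s^3 - 210*s^2 - 396*s - 216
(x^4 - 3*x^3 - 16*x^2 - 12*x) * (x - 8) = x^5 - 11*x^4 + 8*x^3 + 116*x^2 + 96*x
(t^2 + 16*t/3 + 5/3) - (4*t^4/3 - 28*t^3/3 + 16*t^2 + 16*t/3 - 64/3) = -4*t^4/3 + 28*t^3/3 - 15*t^2 + 23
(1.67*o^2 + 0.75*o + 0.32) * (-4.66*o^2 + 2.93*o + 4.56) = -7.7822*o^4 + 1.3981*o^3 + 8.3215*o^2 + 4.3576*o + 1.4592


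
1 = 1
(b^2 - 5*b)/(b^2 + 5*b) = (b - 5)/(b + 5)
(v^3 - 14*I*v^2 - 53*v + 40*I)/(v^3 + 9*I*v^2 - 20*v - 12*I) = (v^3 - 14*I*v^2 - 53*v + 40*I)/(v^3 + 9*I*v^2 - 20*v - 12*I)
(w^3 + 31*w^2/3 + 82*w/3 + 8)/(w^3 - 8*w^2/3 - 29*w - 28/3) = (w + 6)/(w - 7)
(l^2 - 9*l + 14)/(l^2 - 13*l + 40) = (l^2 - 9*l + 14)/(l^2 - 13*l + 40)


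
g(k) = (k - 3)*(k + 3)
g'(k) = 2*k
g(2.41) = -3.19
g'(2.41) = 4.82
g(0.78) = -8.39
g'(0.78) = 1.56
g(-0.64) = -8.59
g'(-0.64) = -1.28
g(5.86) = 25.34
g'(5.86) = 11.72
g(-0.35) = -8.88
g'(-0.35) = -0.70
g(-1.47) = -6.84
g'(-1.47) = -2.94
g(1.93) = -5.28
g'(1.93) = 3.86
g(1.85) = -5.58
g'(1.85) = 3.70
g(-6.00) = 27.00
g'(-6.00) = -12.00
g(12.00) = 135.00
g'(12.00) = 24.00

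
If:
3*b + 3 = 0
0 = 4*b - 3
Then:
No Solution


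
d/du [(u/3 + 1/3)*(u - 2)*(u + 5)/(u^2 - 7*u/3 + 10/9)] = 3*(9*u^4 - 42*u^3 + 9*u^2 + 260*u - 280)/(81*u^4 - 378*u^3 + 621*u^2 - 420*u + 100)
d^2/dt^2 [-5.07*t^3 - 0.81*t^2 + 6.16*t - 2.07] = -30.42*t - 1.62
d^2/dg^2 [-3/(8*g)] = -3/(4*g^3)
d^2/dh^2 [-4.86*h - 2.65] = 0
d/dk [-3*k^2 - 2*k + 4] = -6*k - 2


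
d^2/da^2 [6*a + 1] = 0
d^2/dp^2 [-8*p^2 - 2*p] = -16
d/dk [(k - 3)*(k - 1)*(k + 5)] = 3*k^2 + 2*k - 17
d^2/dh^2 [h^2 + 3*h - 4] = 2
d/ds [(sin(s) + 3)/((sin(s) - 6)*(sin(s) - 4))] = (-6*sin(s) + cos(s)^2 + 53)*cos(s)/((sin(s) - 6)^2*(sin(s) - 4)^2)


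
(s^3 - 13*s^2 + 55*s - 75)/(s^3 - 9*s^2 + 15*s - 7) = (s^3 - 13*s^2 + 55*s - 75)/(s^3 - 9*s^2 + 15*s - 7)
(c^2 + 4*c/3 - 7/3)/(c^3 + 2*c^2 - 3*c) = (c + 7/3)/(c*(c + 3))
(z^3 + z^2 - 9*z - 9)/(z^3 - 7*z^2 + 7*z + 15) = (z + 3)/(z - 5)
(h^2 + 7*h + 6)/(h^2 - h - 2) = (h + 6)/(h - 2)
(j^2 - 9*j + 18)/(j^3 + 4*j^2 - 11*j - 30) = (j - 6)/(j^2 + 7*j + 10)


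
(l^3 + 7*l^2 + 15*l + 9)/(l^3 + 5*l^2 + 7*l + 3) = (l + 3)/(l + 1)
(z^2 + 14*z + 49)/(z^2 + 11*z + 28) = (z + 7)/(z + 4)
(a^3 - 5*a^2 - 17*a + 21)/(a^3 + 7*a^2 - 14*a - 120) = (a^3 - 5*a^2 - 17*a + 21)/(a^3 + 7*a^2 - 14*a - 120)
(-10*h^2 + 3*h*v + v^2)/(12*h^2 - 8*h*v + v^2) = (5*h + v)/(-6*h + v)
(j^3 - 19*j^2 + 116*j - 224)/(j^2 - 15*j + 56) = j - 4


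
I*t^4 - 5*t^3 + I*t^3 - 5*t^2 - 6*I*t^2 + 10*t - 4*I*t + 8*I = (t + 2)*(t + I)*(t + 4*I)*(I*t - I)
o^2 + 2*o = o*(o + 2)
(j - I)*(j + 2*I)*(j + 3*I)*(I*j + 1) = I*j^4 - 3*j^3 + 3*I*j^2 - 7*j + 6*I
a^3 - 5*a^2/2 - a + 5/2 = (a - 5/2)*(a - 1)*(a + 1)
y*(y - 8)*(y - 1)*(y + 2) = y^4 - 7*y^3 - 10*y^2 + 16*y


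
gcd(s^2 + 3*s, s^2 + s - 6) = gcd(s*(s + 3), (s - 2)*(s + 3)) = s + 3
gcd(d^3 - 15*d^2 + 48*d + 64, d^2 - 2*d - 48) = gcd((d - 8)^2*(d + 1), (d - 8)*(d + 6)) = d - 8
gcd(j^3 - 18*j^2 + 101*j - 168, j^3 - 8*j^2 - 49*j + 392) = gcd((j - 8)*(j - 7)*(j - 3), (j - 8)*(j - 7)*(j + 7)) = j^2 - 15*j + 56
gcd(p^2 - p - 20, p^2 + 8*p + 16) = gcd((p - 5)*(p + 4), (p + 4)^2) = p + 4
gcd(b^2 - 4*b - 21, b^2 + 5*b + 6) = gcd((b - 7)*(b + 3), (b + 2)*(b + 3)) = b + 3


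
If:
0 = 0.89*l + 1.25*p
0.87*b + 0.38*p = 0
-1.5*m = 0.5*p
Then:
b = -0.436781609195402*p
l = -1.40449438202247*p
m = -0.333333333333333*p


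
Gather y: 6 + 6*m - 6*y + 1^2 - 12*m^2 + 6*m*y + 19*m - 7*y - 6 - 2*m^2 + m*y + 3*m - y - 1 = -14*m^2 + 28*m + y*(7*m - 14)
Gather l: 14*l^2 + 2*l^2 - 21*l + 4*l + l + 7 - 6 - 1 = 16*l^2 - 16*l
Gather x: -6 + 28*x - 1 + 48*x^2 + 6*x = 48*x^2 + 34*x - 7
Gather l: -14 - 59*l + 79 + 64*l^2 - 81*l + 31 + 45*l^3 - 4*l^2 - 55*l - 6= 45*l^3 + 60*l^2 - 195*l + 90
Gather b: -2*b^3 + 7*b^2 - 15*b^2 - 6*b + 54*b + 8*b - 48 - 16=-2*b^3 - 8*b^2 + 56*b - 64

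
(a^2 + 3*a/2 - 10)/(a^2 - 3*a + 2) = (a^2 + 3*a/2 - 10)/(a^2 - 3*a + 2)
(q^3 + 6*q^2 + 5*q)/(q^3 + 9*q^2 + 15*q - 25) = q*(q + 1)/(q^2 + 4*q - 5)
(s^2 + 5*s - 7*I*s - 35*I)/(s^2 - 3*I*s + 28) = (s + 5)/(s + 4*I)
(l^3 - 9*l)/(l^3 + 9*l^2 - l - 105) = l*(l + 3)/(l^2 + 12*l + 35)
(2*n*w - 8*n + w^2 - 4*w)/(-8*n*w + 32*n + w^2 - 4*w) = (2*n + w)/(-8*n + w)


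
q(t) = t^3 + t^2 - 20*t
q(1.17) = -20.43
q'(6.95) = 138.81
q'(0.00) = -20.00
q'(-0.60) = -20.12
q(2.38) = -28.45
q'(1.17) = -13.55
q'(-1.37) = -17.11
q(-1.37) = 26.71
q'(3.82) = 31.42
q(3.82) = -6.06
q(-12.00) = -1344.00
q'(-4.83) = 40.33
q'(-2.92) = -0.26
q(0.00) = 0.00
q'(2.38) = 1.75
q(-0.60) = 12.14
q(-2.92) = 42.03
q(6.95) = 245.00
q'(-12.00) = 388.00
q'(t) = 3*t^2 + 2*t - 20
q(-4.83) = 7.25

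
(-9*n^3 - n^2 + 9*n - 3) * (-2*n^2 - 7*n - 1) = 18*n^5 + 65*n^4 - 2*n^3 - 56*n^2 + 12*n + 3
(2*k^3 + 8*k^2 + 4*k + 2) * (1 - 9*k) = -18*k^4 - 70*k^3 - 28*k^2 - 14*k + 2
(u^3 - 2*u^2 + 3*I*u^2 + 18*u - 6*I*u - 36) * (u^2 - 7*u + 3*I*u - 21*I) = u^5 - 9*u^4 + 6*I*u^4 + 23*u^3 - 54*I*u^3 - 81*u^2 + 138*I*u^2 + 126*u - 486*I*u + 756*I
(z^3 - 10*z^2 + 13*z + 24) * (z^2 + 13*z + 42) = z^5 + 3*z^4 - 75*z^3 - 227*z^2 + 858*z + 1008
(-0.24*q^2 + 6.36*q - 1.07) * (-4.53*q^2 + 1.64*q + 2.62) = 1.0872*q^4 - 29.2044*q^3 + 14.6487*q^2 + 14.9084*q - 2.8034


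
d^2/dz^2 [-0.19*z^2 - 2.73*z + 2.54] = -0.380000000000000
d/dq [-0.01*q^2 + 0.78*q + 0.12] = 0.78 - 0.02*q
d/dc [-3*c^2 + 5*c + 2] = 5 - 6*c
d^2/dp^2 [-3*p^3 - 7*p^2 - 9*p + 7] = -18*p - 14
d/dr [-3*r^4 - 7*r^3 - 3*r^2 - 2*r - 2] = -12*r^3 - 21*r^2 - 6*r - 2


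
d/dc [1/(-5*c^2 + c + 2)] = (10*c - 1)/(-5*c^2 + c + 2)^2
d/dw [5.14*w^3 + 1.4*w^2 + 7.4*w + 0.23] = 15.42*w^2 + 2.8*w + 7.4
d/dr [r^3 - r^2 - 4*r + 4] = 3*r^2 - 2*r - 4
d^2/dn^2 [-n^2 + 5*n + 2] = -2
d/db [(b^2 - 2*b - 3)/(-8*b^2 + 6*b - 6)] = 5*(-b^2 - 6*b + 3)/(2*(16*b^4 - 24*b^3 + 33*b^2 - 18*b + 9))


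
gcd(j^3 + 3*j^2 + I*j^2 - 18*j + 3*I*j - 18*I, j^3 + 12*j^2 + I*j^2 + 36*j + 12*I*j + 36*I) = j^2 + j*(6 + I) + 6*I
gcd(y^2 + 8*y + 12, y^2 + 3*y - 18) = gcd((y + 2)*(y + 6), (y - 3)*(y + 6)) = y + 6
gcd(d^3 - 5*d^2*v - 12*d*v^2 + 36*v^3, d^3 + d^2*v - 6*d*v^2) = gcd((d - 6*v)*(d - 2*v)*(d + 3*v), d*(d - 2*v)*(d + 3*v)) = -d^2 - d*v + 6*v^2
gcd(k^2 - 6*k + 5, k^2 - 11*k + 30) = k - 5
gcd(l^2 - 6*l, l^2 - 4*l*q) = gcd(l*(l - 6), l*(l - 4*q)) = l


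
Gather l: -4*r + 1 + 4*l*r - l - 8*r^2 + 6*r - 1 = l*(4*r - 1) - 8*r^2 + 2*r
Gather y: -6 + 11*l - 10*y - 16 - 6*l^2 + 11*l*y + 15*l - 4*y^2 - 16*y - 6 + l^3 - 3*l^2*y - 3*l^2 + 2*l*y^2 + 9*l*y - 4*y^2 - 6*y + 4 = l^3 - 9*l^2 + 26*l + y^2*(2*l - 8) + y*(-3*l^2 + 20*l - 32) - 24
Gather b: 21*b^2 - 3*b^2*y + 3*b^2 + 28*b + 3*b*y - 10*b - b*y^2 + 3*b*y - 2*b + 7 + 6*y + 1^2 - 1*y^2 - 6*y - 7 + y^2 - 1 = b^2*(24 - 3*y) + b*(-y^2 + 6*y + 16)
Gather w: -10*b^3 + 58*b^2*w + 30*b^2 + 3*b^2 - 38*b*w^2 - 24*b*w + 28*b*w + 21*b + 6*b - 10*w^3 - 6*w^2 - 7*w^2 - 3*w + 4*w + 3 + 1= -10*b^3 + 33*b^2 + 27*b - 10*w^3 + w^2*(-38*b - 13) + w*(58*b^2 + 4*b + 1) + 4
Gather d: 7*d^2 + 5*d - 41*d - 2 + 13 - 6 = 7*d^2 - 36*d + 5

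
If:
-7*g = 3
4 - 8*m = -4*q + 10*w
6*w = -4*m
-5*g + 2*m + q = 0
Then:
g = -3/7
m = -24/49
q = -57/49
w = 16/49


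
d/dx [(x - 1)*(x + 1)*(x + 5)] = 3*x^2 + 10*x - 1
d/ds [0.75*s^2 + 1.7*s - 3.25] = 1.5*s + 1.7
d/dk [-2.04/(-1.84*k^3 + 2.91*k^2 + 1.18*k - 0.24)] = (-11.2608*k^2 + 11.8728*k + 2.4072)/(1.84*k^3 - 2.91*k^2 - 1.18*k + 0.24)^2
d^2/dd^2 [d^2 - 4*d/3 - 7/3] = 2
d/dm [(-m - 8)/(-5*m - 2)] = -38/(5*m + 2)^2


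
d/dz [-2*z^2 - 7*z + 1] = -4*z - 7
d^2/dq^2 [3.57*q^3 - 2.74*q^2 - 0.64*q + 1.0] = 21.42*q - 5.48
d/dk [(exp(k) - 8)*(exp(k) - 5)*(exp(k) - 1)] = (3*exp(2*k) - 28*exp(k) + 53)*exp(k)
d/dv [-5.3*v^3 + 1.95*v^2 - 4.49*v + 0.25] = -15.9*v^2 + 3.9*v - 4.49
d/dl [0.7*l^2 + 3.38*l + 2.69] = 1.4*l + 3.38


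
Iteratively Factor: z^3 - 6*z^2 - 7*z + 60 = (z - 4)*(z^2 - 2*z - 15) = (z - 5)*(z - 4)*(z + 3)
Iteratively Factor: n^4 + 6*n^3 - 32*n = (n + 4)*(n^3 + 2*n^2 - 8*n) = n*(n + 4)*(n^2 + 2*n - 8) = n*(n + 4)^2*(n - 2)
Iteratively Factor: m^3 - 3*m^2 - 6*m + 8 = (m + 2)*(m^2 - 5*m + 4) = (m - 4)*(m + 2)*(m - 1)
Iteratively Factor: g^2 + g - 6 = (g - 2)*(g + 3)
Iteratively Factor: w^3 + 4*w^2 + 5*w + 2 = (w + 1)*(w^2 + 3*w + 2) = (w + 1)*(w + 2)*(w + 1)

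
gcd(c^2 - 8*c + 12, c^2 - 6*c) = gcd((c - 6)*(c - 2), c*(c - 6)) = c - 6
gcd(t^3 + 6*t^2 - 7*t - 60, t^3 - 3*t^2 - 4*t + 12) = t - 3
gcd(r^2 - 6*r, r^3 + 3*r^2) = r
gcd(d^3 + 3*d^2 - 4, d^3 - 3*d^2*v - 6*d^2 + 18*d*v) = 1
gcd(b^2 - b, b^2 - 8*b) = b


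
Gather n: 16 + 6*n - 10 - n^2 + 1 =-n^2 + 6*n + 7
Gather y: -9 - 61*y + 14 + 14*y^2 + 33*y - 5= 14*y^2 - 28*y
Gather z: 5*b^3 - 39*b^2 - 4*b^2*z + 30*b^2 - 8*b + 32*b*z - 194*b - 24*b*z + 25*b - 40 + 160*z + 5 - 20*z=5*b^3 - 9*b^2 - 177*b + z*(-4*b^2 + 8*b + 140) - 35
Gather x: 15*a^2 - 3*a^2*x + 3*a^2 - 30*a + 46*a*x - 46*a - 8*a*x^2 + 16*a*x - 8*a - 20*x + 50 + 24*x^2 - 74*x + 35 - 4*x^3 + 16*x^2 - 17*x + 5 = 18*a^2 - 84*a - 4*x^3 + x^2*(40 - 8*a) + x*(-3*a^2 + 62*a - 111) + 90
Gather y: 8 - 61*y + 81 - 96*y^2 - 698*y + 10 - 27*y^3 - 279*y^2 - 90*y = -27*y^3 - 375*y^2 - 849*y + 99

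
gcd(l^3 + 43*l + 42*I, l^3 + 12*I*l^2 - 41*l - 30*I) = l^2 + 7*I*l - 6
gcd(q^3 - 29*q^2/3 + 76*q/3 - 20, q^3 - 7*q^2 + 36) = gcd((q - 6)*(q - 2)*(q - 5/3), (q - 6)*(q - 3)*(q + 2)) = q - 6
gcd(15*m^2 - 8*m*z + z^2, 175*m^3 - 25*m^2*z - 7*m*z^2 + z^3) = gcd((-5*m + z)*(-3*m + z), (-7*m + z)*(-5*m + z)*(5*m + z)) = -5*m + z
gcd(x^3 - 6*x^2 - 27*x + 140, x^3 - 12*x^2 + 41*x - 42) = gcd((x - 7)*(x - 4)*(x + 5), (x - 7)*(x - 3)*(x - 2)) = x - 7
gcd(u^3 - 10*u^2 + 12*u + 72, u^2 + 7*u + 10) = u + 2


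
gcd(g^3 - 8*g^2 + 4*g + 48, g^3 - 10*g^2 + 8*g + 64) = g^2 - 2*g - 8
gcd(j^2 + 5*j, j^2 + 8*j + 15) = j + 5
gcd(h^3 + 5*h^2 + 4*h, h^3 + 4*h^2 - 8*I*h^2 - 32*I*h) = h^2 + 4*h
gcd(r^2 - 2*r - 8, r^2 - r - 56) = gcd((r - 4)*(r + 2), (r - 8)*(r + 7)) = 1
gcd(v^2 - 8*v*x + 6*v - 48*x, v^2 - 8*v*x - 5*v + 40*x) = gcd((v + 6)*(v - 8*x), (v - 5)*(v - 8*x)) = -v + 8*x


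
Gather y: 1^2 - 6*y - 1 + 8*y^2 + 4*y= 8*y^2 - 2*y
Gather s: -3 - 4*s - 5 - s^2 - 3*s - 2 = -s^2 - 7*s - 10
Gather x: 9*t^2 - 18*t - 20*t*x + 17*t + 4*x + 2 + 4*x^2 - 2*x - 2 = 9*t^2 - t + 4*x^2 + x*(2 - 20*t)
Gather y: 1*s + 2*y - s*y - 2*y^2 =s - 2*y^2 + y*(2 - s)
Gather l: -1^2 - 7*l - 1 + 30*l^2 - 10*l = 30*l^2 - 17*l - 2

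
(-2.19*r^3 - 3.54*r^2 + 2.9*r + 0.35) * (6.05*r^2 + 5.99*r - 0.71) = -13.2495*r^5 - 34.5351*r^4 - 2.1047*r^3 + 22.0019*r^2 + 0.0375000000000001*r - 0.2485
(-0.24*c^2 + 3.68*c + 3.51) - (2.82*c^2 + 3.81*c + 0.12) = -3.06*c^2 - 0.13*c + 3.39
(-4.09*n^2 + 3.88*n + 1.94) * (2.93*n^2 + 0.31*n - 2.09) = -11.9837*n^4 + 10.1005*n^3 + 15.4351*n^2 - 7.5078*n - 4.0546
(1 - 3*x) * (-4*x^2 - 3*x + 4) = 12*x^3 + 5*x^2 - 15*x + 4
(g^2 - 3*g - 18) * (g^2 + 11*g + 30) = g^4 + 8*g^3 - 21*g^2 - 288*g - 540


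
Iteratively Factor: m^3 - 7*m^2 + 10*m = (m)*(m^2 - 7*m + 10) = m*(m - 5)*(m - 2)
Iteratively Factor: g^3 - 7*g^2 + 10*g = (g - 2)*(g^2 - 5*g) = g*(g - 2)*(g - 5)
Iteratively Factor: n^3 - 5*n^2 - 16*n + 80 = (n - 5)*(n^2 - 16) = (n - 5)*(n - 4)*(n + 4)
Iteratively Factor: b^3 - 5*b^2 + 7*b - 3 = (b - 3)*(b^2 - 2*b + 1) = (b - 3)*(b - 1)*(b - 1)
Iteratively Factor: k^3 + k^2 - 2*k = (k - 1)*(k^2 + 2*k) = k*(k - 1)*(k + 2)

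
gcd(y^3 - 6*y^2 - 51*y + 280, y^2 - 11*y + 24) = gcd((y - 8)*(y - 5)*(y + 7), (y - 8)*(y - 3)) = y - 8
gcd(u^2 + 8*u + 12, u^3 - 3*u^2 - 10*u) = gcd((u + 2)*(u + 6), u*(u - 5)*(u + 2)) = u + 2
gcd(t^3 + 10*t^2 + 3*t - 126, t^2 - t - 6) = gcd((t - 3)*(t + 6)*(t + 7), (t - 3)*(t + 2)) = t - 3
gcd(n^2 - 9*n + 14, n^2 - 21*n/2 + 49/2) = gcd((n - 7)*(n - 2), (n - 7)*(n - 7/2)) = n - 7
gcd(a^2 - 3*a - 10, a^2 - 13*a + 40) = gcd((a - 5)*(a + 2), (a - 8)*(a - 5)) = a - 5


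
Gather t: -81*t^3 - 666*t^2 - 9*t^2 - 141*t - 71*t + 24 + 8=-81*t^3 - 675*t^2 - 212*t + 32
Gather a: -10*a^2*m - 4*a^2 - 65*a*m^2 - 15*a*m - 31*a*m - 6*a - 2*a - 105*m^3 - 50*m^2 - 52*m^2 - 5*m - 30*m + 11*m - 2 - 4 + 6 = a^2*(-10*m - 4) + a*(-65*m^2 - 46*m - 8) - 105*m^3 - 102*m^2 - 24*m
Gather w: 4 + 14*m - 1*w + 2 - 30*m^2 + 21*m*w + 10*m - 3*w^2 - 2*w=-30*m^2 + 24*m - 3*w^2 + w*(21*m - 3) + 6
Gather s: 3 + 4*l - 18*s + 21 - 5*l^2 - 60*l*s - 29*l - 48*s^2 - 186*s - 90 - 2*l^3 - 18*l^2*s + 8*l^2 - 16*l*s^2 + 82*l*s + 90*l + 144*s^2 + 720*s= -2*l^3 + 3*l^2 + 65*l + s^2*(96 - 16*l) + s*(-18*l^2 + 22*l + 516) - 66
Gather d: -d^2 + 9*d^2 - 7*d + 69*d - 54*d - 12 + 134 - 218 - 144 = 8*d^2 + 8*d - 240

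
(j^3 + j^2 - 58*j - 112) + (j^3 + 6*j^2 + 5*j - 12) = 2*j^3 + 7*j^2 - 53*j - 124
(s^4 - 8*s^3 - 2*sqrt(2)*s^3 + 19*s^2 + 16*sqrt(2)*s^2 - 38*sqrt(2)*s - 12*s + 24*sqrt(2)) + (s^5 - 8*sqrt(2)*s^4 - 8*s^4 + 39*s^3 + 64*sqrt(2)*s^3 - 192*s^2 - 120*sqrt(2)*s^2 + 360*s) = s^5 - 8*sqrt(2)*s^4 - 7*s^4 + 31*s^3 + 62*sqrt(2)*s^3 - 173*s^2 - 104*sqrt(2)*s^2 - 38*sqrt(2)*s + 348*s + 24*sqrt(2)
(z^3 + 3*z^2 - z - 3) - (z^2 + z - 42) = z^3 + 2*z^2 - 2*z + 39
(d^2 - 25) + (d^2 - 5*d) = 2*d^2 - 5*d - 25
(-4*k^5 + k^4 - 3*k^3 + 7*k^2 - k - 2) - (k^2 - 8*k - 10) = -4*k^5 + k^4 - 3*k^3 + 6*k^2 + 7*k + 8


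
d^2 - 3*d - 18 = (d - 6)*(d + 3)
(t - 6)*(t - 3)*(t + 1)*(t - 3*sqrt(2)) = t^4 - 8*t^3 - 3*sqrt(2)*t^3 + 9*t^2 + 24*sqrt(2)*t^2 - 27*sqrt(2)*t + 18*t - 54*sqrt(2)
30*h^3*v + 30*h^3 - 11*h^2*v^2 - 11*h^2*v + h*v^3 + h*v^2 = (-6*h + v)*(-5*h + v)*(h*v + h)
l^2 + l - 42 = (l - 6)*(l + 7)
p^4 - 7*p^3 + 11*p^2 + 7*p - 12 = (p - 4)*(p - 3)*(p - 1)*(p + 1)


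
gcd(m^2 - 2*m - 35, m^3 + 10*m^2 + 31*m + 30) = m + 5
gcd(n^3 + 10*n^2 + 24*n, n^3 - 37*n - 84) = n + 4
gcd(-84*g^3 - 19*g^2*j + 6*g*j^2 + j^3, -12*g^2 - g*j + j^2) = 12*g^2 + g*j - j^2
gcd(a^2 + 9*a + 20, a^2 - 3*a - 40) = a + 5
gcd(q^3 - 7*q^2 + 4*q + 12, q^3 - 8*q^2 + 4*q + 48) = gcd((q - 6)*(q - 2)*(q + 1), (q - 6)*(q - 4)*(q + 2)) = q - 6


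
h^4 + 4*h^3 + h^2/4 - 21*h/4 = h*(h - 1)*(h + 3/2)*(h + 7/2)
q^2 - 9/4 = (q - 3/2)*(q + 3/2)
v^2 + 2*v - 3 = (v - 1)*(v + 3)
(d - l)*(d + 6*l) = d^2 + 5*d*l - 6*l^2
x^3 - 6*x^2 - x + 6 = (x - 6)*(x - 1)*(x + 1)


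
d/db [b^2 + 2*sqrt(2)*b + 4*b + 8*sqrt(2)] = 2*b + 2*sqrt(2) + 4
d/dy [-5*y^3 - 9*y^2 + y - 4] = -15*y^2 - 18*y + 1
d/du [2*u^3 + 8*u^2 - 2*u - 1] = 6*u^2 + 16*u - 2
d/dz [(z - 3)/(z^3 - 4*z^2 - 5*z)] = (-z*(-z^2 + 4*z + 5) + (z - 3)*(-3*z^2 + 8*z + 5))/(z^2*(-z^2 + 4*z + 5)^2)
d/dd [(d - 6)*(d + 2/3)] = 2*d - 16/3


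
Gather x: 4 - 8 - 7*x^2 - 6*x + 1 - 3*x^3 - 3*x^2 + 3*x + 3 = -3*x^3 - 10*x^2 - 3*x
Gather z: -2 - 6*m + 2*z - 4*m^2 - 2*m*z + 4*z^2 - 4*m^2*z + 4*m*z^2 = -4*m^2 - 6*m + z^2*(4*m + 4) + z*(-4*m^2 - 2*m + 2) - 2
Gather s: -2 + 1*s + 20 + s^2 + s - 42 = s^2 + 2*s - 24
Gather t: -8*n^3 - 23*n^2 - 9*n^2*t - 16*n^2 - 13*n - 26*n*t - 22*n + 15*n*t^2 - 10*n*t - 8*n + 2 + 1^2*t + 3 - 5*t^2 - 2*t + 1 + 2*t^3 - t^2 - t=-8*n^3 - 39*n^2 - 43*n + 2*t^3 + t^2*(15*n - 6) + t*(-9*n^2 - 36*n - 2) + 6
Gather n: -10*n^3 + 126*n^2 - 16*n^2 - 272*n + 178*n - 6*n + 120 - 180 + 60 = -10*n^3 + 110*n^2 - 100*n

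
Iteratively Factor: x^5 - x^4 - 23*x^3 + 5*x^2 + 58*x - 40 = (x - 1)*(x^4 - 23*x^2 - 18*x + 40) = (x - 1)^2*(x^3 + x^2 - 22*x - 40) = (x - 1)^2*(x + 4)*(x^2 - 3*x - 10) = (x - 1)^2*(x + 2)*(x + 4)*(x - 5)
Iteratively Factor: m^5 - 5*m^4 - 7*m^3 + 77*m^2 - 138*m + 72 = (m - 3)*(m^4 - 2*m^3 - 13*m^2 + 38*m - 24) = (m - 3)*(m + 4)*(m^3 - 6*m^2 + 11*m - 6) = (m - 3)*(m - 2)*(m + 4)*(m^2 - 4*m + 3) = (m - 3)^2*(m - 2)*(m + 4)*(m - 1)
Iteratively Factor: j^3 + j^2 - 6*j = (j - 2)*(j^2 + 3*j) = (j - 2)*(j + 3)*(j)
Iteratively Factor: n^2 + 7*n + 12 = (n + 4)*(n + 3)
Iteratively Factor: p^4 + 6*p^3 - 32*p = (p + 4)*(p^3 + 2*p^2 - 8*p) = p*(p + 4)*(p^2 + 2*p - 8) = p*(p + 4)^2*(p - 2)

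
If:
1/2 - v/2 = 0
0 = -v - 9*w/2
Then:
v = 1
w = -2/9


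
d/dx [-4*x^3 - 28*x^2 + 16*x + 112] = -12*x^2 - 56*x + 16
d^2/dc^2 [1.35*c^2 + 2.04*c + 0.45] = 2.70000000000000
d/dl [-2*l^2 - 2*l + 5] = -4*l - 2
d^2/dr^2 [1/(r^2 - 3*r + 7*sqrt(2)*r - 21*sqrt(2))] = 2*(-r^2 - 7*sqrt(2)*r + 3*r + (2*r - 3 + 7*sqrt(2))^2 + 21*sqrt(2))/(r^2 - 3*r + 7*sqrt(2)*r - 21*sqrt(2))^3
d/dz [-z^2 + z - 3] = 1 - 2*z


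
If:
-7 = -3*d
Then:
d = 7/3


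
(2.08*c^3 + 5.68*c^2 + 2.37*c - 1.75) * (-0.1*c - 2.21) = -0.208*c^4 - 5.1648*c^3 - 12.7898*c^2 - 5.0627*c + 3.8675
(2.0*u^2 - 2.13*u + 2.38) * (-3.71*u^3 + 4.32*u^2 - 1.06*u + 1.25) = -7.42*u^5 + 16.5423*u^4 - 20.1514*u^3 + 15.0394*u^2 - 5.1853*u + 2.975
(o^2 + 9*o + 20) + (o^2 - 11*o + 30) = 2*o^2 - 2*o + 50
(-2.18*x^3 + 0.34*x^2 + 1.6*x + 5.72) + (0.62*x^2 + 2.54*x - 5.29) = -2.18*x^3 + 0.96*x^2 + 4.14*x + 0.43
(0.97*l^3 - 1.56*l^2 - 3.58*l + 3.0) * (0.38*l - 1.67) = 0.3686*l^4 - 2.2127*l^3 + 1.2448*l^2 + 7.1186*l - 5.01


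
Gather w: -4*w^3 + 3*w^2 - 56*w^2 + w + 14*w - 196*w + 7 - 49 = -4*w^3 - 53*w^2 - 181*w - 42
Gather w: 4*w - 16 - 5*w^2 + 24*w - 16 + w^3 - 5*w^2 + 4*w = w^3 - 10*w^2 + 32*w - 32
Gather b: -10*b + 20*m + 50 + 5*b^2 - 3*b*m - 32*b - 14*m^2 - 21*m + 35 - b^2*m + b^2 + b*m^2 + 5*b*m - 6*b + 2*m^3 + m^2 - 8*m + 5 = b^2*(6 - m) + b*(m^2 + 2*m - 48) + 2*m^3 - 13*m^2 - 9*m + 90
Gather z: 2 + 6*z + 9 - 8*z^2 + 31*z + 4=-8*z^2 + 37*z + 15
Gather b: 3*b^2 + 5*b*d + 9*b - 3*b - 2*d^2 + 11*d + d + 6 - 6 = 3*b^2 + b*(5*d + 6) - 2*d^2 + 12*d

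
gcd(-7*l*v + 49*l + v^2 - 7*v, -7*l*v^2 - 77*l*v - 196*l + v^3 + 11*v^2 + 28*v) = -7*l + v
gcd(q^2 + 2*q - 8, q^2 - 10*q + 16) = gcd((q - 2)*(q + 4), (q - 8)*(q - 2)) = q - 2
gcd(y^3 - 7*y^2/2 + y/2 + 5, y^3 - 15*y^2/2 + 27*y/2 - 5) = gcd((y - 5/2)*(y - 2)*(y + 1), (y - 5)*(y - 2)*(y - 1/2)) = y - 2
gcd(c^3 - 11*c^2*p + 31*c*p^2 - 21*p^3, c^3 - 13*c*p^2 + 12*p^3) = c^2 - 4*c*p + 3*p^2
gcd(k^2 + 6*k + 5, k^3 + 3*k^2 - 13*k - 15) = k^2 + 6*k + 5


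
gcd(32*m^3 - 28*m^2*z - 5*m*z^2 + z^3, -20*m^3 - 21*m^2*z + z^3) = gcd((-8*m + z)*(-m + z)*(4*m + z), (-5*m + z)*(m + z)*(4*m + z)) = 4*m + z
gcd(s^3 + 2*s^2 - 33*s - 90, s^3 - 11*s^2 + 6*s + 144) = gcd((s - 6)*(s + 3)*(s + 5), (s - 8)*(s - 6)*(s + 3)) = s^2 - 3*s - 18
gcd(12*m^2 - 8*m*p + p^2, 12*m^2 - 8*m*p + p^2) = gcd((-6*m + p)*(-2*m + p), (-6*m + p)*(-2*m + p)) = 12*m^2 - 8*m*p + p^2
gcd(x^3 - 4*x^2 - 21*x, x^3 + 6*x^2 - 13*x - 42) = 1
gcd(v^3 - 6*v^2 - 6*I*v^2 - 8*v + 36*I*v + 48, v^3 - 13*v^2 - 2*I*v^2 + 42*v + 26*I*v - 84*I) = v^2 + v*(-6 - 2*I) + 12*I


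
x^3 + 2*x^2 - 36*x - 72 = (x - 6)*(x + 2)*(x + 6)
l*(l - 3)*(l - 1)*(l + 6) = l^4 + 2*l^3 - 21*l^2 + 18*l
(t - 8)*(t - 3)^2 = t^3 - 14*t^2 + 57*t - 72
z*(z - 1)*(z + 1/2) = z^3 - z^2/2 - z/2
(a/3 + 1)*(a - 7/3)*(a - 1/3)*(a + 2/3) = a^4/3 + a^3/3 - 7*a^2/3 - 67*a/81 + 14/27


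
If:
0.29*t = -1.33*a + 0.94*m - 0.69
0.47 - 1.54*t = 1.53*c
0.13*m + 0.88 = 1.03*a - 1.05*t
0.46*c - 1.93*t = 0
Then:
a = 1.23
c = 0.25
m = 2.49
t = 0.06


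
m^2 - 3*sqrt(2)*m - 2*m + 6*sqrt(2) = (m - 2)*(m - 3*sqrt(2))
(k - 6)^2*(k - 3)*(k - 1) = k^4 - 16*k^3 + 87*k^2 - 180*k + 108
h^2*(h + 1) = h^3 + h^2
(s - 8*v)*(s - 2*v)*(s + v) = s^3 - 9*s^2*v + 6*s*v^2 + 16*v^3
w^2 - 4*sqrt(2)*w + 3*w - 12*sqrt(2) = (w + 3)*(w - 4*sqrt(2))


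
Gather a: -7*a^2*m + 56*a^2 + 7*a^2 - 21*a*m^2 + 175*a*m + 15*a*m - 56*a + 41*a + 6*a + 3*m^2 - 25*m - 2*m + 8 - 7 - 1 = a^2*(63 - 7*m) + a*(-21*m^2 + 190*m - 9) + 3*m^2 - 27*m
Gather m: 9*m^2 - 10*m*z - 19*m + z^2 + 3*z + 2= 9*m^2 + m*(-10*z - 19) + z^2 + 3*z + 2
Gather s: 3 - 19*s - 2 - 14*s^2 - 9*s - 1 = -14*s^2 - 28*s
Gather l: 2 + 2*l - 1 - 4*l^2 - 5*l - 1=-4*l^2 - 3*l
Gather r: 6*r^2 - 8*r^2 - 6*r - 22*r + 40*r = -2*r^2 + 12*r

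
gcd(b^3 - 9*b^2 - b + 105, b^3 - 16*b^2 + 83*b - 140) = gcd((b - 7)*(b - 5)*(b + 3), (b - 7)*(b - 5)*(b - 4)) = b^2 - 12*b + 35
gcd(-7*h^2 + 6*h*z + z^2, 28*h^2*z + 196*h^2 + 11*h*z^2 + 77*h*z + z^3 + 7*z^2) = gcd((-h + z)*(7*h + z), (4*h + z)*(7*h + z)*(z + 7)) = 7*h + z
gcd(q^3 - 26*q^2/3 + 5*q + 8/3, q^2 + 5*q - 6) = q - 1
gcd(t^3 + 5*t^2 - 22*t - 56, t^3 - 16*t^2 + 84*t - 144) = t - 4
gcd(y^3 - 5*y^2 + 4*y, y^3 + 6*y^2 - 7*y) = y^2 - y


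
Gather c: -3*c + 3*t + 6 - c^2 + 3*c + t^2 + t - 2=-c^2 + t^2 + 4*t + 4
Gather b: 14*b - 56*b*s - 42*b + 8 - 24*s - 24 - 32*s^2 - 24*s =b*(-56*s - 28) - 32*s^2 - 48*s - 16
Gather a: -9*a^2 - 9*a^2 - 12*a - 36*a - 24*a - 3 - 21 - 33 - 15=-18*a^2 - 72*a - 72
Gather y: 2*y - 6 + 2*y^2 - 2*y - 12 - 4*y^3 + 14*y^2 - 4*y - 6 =-4*y^3 + 16*y^2 - 4*y - 24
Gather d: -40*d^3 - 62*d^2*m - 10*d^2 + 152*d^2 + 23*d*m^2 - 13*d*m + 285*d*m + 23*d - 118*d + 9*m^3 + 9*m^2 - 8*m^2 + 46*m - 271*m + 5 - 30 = -40*d^3 + d^2*(142 - 62*m) + d*(23*m^2 + 272*m - 95) + 9*m^3 + m^2 - 225*m - 25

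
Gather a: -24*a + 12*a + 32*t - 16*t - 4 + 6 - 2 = -12*a + 16*t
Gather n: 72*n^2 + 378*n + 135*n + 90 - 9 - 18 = 72*n^2 + 513*n + 63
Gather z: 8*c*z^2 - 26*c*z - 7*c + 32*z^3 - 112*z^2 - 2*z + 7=-7*c + 32*z^3 + z^2*(8*c - 112) + z*(-26*c - 2) + 7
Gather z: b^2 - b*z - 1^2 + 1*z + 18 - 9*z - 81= b^2 + z*(-b - 8) - 64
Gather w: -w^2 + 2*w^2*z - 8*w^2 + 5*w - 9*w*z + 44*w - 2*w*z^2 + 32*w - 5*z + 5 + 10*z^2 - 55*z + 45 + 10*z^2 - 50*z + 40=w^2*(2*z - 9) + w*(-2*z^2 - 9*z + 81) + 20*z^2 - 110*z + 90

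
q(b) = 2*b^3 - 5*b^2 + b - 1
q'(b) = 6*b^2 - 10*b + 1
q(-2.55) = -69.23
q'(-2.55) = 65.52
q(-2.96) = -99.64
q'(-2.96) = 83.17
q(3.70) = 35.56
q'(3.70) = 46.14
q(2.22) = -1.54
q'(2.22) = 8.37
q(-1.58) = -22.95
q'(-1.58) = 31.78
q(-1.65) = -25.25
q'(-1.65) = 33.84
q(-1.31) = -15.39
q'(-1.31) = 24.40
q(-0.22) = -1.48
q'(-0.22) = 3.49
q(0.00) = -1.00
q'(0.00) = 1.00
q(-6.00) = -619.00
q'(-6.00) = 277.00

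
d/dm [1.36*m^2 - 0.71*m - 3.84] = 2.72*m - 0.71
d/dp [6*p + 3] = 6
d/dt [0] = 0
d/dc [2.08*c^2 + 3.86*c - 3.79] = 4.16*c + 3.86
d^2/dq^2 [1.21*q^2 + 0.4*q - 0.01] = 2.42000000000000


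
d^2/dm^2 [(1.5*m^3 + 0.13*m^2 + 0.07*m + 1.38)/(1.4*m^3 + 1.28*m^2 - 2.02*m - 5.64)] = (-7.105427357601e-15*m^7 - 4.86639999999997*m^6 + 26.2752*m^5 + 177.54408*m^4 + 89.1344319999999*m^3 + 104.948928*m^2 + 333.288576*m + 37.8624)/(2.744*m^9 + 7.5264*m^8 - 4.99632*m^7 - 52.785088*m^6 - 53.432304*m^5 + 83.646528*m^4 + 212.854616*m^3 + 53.108496*m^2 - 192.766176*m - 179.406144)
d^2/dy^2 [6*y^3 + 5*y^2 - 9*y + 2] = 36*y + 10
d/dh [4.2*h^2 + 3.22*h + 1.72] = 8.4*h + 3.22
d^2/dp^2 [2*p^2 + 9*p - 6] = 4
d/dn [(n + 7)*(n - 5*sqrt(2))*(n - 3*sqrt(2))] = 3*n^2 - 16*sqrt(2)*n + 14*n - 56*sqrt(2) + 30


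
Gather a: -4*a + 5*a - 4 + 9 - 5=a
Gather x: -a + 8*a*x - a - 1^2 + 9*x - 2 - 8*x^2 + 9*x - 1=-2*a - 8*x^2 + x*(8*a + 18) - 4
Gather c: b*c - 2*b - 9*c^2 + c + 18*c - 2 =-2*b - 9*c^2 + c*(b + 19) - 2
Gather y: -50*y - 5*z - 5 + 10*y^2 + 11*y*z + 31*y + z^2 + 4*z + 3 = 10*y^2 + y*(11*z - 19) + z^2 - z - 2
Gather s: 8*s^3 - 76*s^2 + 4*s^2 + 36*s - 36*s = 8*s^3 - 72*s^2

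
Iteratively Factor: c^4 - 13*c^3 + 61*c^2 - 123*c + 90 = (c - 5)*(c^3 - 8*c^2 + 21*c - 18) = (c - 5)*(c - 3)*(c^2 - 5*c + 6) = (c - 5)*(c - 3)*(c - 2)*(c - 3)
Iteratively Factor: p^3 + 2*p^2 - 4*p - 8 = (p + 2)*(p^2 - 4) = (p + 2)^2*(p - 2)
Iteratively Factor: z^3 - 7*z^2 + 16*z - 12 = (z - 2)*(z^2 - 5*z + 6) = (z - 3)*(z - 2)*(z - 2)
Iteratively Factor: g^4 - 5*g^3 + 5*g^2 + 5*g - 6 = (g - 1)*(g^3 - 4*g^2 + g + 6) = (g - 2)*(g - 1)*(g^2 - 2*g - 3) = (g - 2)*(g - 1)*(g + 1)*(g - 3)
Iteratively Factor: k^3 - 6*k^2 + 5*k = (k - 5)*(k^2 - k) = (k - 5)*(k - 1)*(k)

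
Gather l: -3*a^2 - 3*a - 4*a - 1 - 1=-3*a^2 - 7*a - 2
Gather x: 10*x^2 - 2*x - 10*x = 10*x^2 - 12*x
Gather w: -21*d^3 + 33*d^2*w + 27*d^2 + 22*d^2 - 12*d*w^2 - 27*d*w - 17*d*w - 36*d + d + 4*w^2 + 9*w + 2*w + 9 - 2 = -21*d^3 + 49*d^2 - 35*d + w^2*(4 - 12*d) + w*(33*d^2 - 44*d + 11) + 7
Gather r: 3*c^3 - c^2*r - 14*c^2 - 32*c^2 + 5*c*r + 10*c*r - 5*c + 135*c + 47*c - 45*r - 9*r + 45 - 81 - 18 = 3*c^3 - 46*c^2 + 177*c + r*(-c^2 + 15*c - 54) - 54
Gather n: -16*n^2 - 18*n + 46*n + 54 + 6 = -16*n^2 + 28*n + 60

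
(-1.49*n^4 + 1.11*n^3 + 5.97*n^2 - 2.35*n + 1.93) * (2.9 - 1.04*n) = 1.5496*n^5 - 5.4754*n^4 - 2.9898*n^3 + 19.757*n^2 - 8.8222*n + 5.597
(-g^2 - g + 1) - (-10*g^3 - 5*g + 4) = 10*g^3 - g^2 + 4*g - 3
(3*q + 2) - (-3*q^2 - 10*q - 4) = 3*q^2 + 13*q + 6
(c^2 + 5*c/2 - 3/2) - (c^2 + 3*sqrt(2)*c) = -3*sqrt(2)*c + 5*c/2 - 3/2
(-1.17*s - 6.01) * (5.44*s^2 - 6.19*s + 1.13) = -6.3648*s^3 - 25.4521*s^2 + 35.8798*s - 6.7913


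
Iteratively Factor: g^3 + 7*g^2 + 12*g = (g + 3)*(g^2 + 4*g) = g*(g + 3)*(g + 4)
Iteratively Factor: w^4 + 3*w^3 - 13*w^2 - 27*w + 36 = (w - 3)*(w^3 + 6*w^2 + 5*w - 12) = (w - 3)*(w + 4)*(w^2 + 2*w - 3) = (w - 3)*(w + 3)*(w + 4)*(w - 1)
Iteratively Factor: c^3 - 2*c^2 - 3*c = (c - 3)*(c^2 + c) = c*(c - 3)*(c + 1)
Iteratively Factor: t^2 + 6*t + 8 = (t + 2)*(t + 4)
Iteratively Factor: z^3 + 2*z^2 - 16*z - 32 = (z + 4)*(z^2 - 2*z - 8) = (z + 2)*(z + 4)*(z - 4)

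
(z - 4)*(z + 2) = z^2 - 2*z - 8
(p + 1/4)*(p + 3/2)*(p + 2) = p^3 + 15*p^2/4 + 31*p/8 + 3/4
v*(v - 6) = v^2 - 6*v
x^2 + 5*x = x*(x + 5)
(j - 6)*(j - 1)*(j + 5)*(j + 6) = j^4 + 4*j^3 - 41*j^2 - 144*j + 180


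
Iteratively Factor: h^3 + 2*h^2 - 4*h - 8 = (h + 2)*(h^2 - 4) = (h + 2)^2*(h - 2)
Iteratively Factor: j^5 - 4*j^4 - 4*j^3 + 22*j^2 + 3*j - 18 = (j - 3)*(j^4 - j^3 - 7*j^2 + j + 6) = (j - 3)*(j + 1)*(j^3 - 2*j^2 - 5*j + 6) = (j - 3)^2*(j + 1)*(j^2 + j - 2) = (j - 3)^2*(j - 1)*(j + 1)*(j + 2)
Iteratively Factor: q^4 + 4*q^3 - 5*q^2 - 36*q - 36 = (q + 2)*(q^3 + 2*q^2 - 9*q - 18) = (q - 3)*(q + 2)*(q^2 + 5*q + 6) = (q - 3)*(q + 2)*(q + 3)*(q + 2)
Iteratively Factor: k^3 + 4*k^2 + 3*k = (k + 1)*(k^2 + 3*k) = (k + 1)*(k + 3)*(k)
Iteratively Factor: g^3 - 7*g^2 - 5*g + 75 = (g - 5)*(g^2 - 2*g - 15) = (g - 5)*(g + 3)*(g - 5)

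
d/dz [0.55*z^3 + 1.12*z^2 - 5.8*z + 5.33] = 1.65*z^2 + 2.24*z - 5.8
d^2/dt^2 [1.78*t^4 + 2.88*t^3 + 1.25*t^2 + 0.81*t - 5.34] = 21.36*t^2 + 17.28*t + 2.5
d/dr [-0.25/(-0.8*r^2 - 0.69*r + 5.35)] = (-0.4*r - 0.1725)/(0.8*r^2 + 0.69*r - 5.35)^2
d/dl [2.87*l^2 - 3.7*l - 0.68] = 5.74*l - 3.7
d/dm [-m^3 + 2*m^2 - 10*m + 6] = -3*m^2 + 4*m - 10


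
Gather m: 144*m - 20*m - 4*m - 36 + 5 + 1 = 120*m - 30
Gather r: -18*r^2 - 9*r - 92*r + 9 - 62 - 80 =-18*r^2 - 101*r - 133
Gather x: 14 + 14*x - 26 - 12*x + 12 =2*x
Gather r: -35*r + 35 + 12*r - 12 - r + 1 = 24 - 24*r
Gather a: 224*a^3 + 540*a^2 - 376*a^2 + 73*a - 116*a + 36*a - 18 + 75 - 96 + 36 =224*a^3 + 164*a^2 - 7*a - 3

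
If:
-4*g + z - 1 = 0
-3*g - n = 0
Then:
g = z/4 - 1/4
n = 3/4 - 3*z/4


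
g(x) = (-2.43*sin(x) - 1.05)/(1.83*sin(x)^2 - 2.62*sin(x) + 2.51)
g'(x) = (-3.66*sin(x)*cos(x) + 2.62*cos(x))*(-2.43*sin(x) - 1.05)/(1.83*sin(x)^2 - 2.62*sin(x) + 2.51)^2 - 2.43*cos(x)/(1.83*sin(x)^2 - 2.62*sin(x) + 2.51) = (4.4469*sin(x)^2 + 3.843*sin(x) - 8.8503)*cos(x)/(3.3489*sin(x)^4 - 9.5892*sin(x)^3 + 16.051*sin(x)^2 - 13.1524*sin(x) + 6.3001)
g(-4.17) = -1.95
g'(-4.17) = 0.46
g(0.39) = -1.11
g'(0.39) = -1.97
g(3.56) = -0.02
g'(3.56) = 0.59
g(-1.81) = 0.19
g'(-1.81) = 0.04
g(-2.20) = 0.16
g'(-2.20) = 0.16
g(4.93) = 0.19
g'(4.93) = -0.04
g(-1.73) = 0.20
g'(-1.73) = 0.03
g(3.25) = -0.28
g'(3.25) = 1.16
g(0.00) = -0.42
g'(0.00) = -1.40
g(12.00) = 0.06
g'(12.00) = -0.41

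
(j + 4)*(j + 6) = j^2 + 10*j + 24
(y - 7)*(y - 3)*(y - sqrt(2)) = y^3 - 10*y^2 - sqrt(2)*y^2 + 10*sqrt(2)*y + 21*y - 21*sqrt(2)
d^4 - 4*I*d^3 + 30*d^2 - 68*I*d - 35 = (d - 7*I)*(d - I)^2*(d + 5*I)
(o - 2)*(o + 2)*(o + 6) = o^3 + 6*o^2 - 4*o - 24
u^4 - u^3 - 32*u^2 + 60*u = u*(u - 5)*(u - 2)*(u + 6)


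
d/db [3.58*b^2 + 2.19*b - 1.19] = 7.16*b + 2.19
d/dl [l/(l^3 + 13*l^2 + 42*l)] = -(2*l + 13)/(l^2 + 13*l + 42)^2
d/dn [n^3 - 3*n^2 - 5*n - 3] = 3*n^2 - 6*n - 5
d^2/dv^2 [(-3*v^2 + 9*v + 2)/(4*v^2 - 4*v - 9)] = 2*(96*v^3 - 228*v^2 + 876*v - 463)/(64*v^6 - 192*v^5 - 240*v^4 + 800*v^3 + 540*v^2 - 972*v - 729)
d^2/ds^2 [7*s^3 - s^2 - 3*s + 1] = 42*s - 2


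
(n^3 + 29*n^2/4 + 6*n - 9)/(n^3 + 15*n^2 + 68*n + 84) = (n - 3/4)/(n + 7)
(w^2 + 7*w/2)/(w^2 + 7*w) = (w + 7/2)/(w + 7)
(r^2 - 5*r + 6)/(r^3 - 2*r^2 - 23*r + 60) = (r - 2)/(r^2 + r - 20)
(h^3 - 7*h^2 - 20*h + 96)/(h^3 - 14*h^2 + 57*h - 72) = (h + 4)/(h - 3)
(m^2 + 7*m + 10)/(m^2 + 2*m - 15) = (m + 2)/(m - 3)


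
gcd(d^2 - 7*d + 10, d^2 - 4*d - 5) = d - 5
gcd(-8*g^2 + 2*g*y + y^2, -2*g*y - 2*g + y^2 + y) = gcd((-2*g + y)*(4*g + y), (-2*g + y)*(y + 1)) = -2*g + y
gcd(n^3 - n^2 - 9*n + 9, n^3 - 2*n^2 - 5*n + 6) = n^2 - 4*n + 3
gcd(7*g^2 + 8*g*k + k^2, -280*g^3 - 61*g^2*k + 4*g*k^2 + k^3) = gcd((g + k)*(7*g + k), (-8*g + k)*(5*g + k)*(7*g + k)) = 7*g + k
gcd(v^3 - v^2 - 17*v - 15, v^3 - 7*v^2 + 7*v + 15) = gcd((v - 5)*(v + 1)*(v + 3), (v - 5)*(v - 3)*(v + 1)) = v^2 - 4*v - 5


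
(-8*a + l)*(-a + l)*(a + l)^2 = 8*a^4 + 7*a^3*l - 9*a^2*l^2 - 7*a*l^3 + l^4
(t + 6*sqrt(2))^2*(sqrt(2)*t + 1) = sqrt(2)*t^3 + 25*t^2 + 84*sqrt(2)*t + 72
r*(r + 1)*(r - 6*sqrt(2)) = r^3 - 6*sqrt(2)*r^2 + r^2 - 6*sqrt(2)*r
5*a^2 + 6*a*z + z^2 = (a + z)*(5*a + z)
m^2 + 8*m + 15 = (m + 3)*(m + 5)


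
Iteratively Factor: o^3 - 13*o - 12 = (o - 4)*(o^2 + 4*o + 3) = (o - 4)*(o + 3)*(o + 1)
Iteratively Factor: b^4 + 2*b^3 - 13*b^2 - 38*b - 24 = (b + 1)*(b^3 + b^2 - 14*b - 24) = (b + 1)*(b + 3)*(b^2 - 2*b - 8) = (b - 4)*(b + 1)*(b + 3)*(b + 2)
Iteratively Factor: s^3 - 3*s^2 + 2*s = (s - 1)*(s^2 - 2*s) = s*(s - 1)*(s - 2)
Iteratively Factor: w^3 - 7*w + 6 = (w + 3)*(w^2 - 3*w + 2) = (w - 2)*(w + 3)*(w - 1)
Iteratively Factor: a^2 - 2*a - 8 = (a + 2)*(a - 4)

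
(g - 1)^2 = g^2 - 2*g + 1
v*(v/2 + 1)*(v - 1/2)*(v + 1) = v^4/2 + 5*v^3/4 + v^2/4 - v/2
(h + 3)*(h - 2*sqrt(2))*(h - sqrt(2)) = h^3 - 3*sqrt(2)*h^2 + 3*h^2 - 9*sqrt(2)*h + 4*h + 12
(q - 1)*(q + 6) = q^2 + 5*q - 6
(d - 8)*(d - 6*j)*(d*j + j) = d^3*j - 6*d^2*j^2 - 7*d^2*j + 42*d*j^2 - 8*d*j + 48*j^2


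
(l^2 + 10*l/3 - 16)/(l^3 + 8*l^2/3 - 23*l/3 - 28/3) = (3*l^2 + 10*l - 48)/(3*l^3 + 8*l^2 - 23*l - 28)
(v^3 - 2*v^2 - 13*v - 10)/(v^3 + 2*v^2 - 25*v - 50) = (v + 1)/(v + 5)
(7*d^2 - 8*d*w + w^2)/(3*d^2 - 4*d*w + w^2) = (-7*d + w)/(-3*d + w)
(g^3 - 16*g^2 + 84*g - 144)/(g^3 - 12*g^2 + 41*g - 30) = (g^2 - 10*g + 24)/(g^2 - 6*g + 5)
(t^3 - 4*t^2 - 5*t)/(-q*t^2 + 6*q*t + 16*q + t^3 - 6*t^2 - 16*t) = t*(-t^2 + 4*t + 5)/(q*t^2 - 6*q*t - 16*q - t^3 + 6*t^2 + 16*t)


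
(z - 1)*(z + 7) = z^2 + 6*z - 7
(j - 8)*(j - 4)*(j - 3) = j^3 - 15*j^2 + 68*j - 96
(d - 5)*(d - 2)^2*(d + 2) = d^4 - 7*d^3 + 6*d^2 + 28*d - 40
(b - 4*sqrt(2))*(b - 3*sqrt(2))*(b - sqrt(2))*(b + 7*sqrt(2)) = b^4 - sqrt(2)*b^3 - 74*b^2 + 242*sqrt(2)*b - 336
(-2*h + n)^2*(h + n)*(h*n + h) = 4*h^4*n + 4*h^4 - 3*h^2*n^3 - 3*h^2*n^2 + h*n^4 + h*n^3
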